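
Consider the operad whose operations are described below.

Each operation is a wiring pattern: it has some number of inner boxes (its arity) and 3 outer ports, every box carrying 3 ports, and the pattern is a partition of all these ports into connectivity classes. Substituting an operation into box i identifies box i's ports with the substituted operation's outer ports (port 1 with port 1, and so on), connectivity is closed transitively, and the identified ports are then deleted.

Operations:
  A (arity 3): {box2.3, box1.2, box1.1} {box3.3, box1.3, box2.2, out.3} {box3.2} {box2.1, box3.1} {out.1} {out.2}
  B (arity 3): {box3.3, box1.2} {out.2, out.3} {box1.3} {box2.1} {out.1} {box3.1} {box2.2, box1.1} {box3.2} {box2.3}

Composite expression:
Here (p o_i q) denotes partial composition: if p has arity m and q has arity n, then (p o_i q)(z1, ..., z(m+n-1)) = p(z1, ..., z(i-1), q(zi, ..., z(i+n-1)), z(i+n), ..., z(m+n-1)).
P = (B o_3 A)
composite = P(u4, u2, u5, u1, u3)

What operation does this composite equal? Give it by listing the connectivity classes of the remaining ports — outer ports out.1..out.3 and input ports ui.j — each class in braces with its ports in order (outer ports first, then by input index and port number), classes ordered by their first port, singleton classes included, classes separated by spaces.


{out.1} {out.2, out.3} {u1.1, u3.1} {u1.2, u3.3, u4.2, u5.3} {u1.3, u5.1, u5.2} {u2.1} {u2.2, u4.1} {u2.3} {u3.2} {u4.3}


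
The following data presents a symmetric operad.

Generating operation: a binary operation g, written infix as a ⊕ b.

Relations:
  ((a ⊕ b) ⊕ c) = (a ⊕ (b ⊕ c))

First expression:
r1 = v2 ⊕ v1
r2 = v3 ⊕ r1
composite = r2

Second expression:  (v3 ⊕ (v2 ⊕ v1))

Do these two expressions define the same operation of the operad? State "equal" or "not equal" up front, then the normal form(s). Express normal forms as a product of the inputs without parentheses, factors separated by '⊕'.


equal: each reduces to v3 ⊕ v2 ⊕ v1


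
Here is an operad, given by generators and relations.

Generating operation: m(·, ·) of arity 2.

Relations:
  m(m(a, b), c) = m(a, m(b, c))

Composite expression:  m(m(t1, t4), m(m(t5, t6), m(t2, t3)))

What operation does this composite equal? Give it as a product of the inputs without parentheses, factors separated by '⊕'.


All parenthesizations of m agree; list the t-inputs left to right.
m(t1, t4) spells out as t1 ⊕ t4
m(t5, t6) spells out as t5 ⊕ t6
m(t2, t3) spells out as t2 ⊕ t3
m(m(t5, t6), m(t2, t3)) spells out as t5 ⊕ t6 ⊕ t2 ⊕ t3
m(m(t1, t4), m(m(t5, t6), m(t2, t3))) spells out as t1 ⊕ t4 ⊕ t5 ⊕ t6 ⊕ t2 ⊕ t3

t1 ⊕ t4 ⊕ t5 ⊕ t6 ⊕ t2 ⊕ t3


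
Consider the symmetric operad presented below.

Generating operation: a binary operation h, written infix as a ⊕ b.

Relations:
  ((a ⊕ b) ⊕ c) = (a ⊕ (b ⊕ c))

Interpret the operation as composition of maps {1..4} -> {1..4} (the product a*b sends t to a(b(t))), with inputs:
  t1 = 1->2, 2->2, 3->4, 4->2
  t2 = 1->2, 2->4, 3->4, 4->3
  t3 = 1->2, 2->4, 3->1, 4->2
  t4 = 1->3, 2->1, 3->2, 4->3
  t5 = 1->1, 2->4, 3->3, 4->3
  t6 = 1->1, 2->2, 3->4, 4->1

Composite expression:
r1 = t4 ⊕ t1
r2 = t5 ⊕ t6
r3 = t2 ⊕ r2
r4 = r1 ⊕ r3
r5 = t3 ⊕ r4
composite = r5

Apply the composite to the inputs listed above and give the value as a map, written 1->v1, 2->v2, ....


1->2, 2->1, 3->2, 4->2

(t4 ⊕ t1) = 1->1, 2->1, 3->3, 4->1
(t5 ⊕ t6) = 1->1, 2->4, 3->3, 4->1
(t2 ⊕ (t5 ⊕ t6)) = 1->2, 2->3, 3->4, 4->2
((t4 ⊕ t1) ⊕ (t2 ⊕ (t5 ⊕ t6))) = 1->1, 2->3, 3->1, 4->1
(t3 ⊕ ((t4 ⊕ t1) ⊕ (t2 ⊕ (t5 ⊕ t6)))) = 1->2, 2->1, 3->2, 4->2


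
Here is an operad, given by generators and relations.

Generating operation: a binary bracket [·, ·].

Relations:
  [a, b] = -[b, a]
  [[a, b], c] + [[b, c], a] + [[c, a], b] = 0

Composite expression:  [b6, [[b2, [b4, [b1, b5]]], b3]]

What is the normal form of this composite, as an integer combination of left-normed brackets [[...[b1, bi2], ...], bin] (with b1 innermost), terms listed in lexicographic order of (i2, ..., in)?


-[[[[[b1, b5], b4], b2], b3], b6]

In the tensor algebra, words opening b1 carry the b1-anchored form.
Composite bracket: [b6, [[b2, [b4, [b1, b5]]], b3]]
Full expansion: 32 signed words from ab - ba (2^5 = 32).
Coefficients come from the b1-initial words:
  word b1b5b4b2b3b6 has sign -1, contributing -[[[[[b1, b5], b4], b2], b3], b6]


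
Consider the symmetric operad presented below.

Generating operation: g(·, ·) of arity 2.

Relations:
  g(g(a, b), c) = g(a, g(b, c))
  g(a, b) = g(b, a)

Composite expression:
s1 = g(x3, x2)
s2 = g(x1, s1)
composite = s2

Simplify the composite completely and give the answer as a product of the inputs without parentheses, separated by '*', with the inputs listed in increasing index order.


x1 * x2 * x3

Both nesting and order wash out for g; what remains is which x's occur.
g(x3, x2) unparenthesizes to x3 * x2
g(x1, g(x3, x2)) unparenthesizes to x1 * x3 * x2
rearranged into index order: x1 * x2 * x3


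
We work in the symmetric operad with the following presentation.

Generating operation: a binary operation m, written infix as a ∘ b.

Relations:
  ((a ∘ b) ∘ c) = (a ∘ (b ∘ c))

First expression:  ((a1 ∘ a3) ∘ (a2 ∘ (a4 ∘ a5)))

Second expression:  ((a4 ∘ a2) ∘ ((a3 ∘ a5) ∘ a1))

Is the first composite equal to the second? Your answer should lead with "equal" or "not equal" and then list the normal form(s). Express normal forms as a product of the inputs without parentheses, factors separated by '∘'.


not equal: they reduce to a1 ∘ a3 ∘ a2 ∘ a4 ∘ a5 and a4 ∘ a2 ∘ a3 ∘ a5 ∘ a1


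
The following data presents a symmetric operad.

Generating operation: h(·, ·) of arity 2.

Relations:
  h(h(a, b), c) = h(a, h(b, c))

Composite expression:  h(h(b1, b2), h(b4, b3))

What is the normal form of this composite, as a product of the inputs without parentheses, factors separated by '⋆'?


Every regrouping of h is equal, so read the b-inputs in written order.
h(b1, b2) spells out as b1 ⋆ b2
h(b4, b3) spells out as b4 ⋆ b3
h(h(b1, b2), h(b4, b3)) spells out as b1 ⋆ b2 ⋆ b4 ⋆ b3

b1 ⋆ b2 ⋆ b4 ⋆ b3


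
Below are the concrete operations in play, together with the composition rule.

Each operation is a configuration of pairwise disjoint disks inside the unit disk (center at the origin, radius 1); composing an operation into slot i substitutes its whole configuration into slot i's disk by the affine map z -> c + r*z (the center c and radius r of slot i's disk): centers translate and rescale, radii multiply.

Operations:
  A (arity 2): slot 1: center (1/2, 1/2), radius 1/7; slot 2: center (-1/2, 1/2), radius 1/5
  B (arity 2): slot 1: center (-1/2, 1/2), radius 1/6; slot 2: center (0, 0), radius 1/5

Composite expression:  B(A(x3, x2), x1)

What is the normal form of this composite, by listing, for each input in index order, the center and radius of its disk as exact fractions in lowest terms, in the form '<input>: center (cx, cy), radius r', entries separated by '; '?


x1: center (0, 0), radius 1/5; x2: center (-7/12, 7/12), radius 1/30; x3: center (-5/12, 7/12), radius 1/42

Nesting under B composes maps z -> c + r*z down each x-path.
input x3: applying the 2 nested substitutions gives center (-5/12, 7/12), radius 1/42
input x2: applying the 2 nested substitutions gives center (-7/12, 7/12), radius 1/30
input x1: applying the 1 nested substitution gives center (0, 0), radius 1/5


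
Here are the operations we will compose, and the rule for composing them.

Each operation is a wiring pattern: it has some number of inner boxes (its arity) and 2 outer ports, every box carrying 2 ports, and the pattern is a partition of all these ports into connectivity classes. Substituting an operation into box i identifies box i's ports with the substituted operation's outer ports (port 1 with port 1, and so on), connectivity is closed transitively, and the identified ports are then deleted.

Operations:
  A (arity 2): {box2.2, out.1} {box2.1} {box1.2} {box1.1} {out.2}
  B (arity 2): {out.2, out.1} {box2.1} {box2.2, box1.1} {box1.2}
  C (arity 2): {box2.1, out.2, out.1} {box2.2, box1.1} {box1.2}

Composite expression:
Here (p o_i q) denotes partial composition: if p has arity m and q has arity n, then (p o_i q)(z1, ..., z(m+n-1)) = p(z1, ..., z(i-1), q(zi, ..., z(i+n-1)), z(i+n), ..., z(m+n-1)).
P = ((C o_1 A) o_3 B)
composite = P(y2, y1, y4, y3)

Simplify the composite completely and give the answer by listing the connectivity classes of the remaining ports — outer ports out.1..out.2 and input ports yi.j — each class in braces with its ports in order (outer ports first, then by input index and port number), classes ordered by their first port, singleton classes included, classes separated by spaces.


{out.1, out.2, y1.2} {y1.1} {y2.1} {y2.2} {y3.1} {y3.2, y4.1} {y4.2}

Treat the ports identified at C as solder joints: merge, then drop.
after A, the pattern on (y2, y1) reads {out.1, y1.2} {out.2} {y1.1} {y2.1} {y2.2} (out.j = its outer ports)
after B, the pattern on (y4, y3) reads {out.1, out.2} {y3.1} {y3.2, y4.1} {y4.2} (out.j = its outer ports)
after C, the pattern on (y2, y1, y4, y3) reads {out.1, out.2, y1.2} {y1.1} {y2.1} {y2.2} {y3.1} {y3.2, y4.1} {y4.2} (out.j = its outer ports)


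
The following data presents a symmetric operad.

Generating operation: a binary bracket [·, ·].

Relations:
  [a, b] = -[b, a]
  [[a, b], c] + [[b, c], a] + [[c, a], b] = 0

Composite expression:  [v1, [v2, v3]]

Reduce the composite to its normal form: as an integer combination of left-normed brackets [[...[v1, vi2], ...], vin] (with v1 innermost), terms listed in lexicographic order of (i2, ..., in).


[[v1, v2], v3] - [[v1, v3], v2]

Left-normed coefficients sit on the v1-initial expansion words.
Composite bracket: [v1, [v2, v3]]
Applying ab - ba throughout gives 4 signed words (2^2 = 4).
Words beginning with v1 determine it all:
  v1v2v3 appears with sign +1, giving the term +[[v1, v2], v3]
  v1v3v2 appears with sign -1, giving the term -[[v1, v3], v2]


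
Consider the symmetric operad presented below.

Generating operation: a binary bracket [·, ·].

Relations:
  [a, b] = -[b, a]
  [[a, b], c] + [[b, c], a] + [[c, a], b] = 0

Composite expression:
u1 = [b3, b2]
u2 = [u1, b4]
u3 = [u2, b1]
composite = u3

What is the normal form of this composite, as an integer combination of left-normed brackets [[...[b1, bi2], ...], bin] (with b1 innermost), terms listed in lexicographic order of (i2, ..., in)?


[[[b1, b2], b3], b4] - [[[b1, b3], b2], b4] - [[[b1, b4], b2], b3] + [[[b1, b4], b3], b2]

Antisymmetry and Jacobi reduce to b1-anchored left-normed brackets.
Composite bracket: [[[b3, b2], b4], b1]
Expanding via [a, b] = ab - ba: 8 signed words (2^3 = 8).
The b1-initial words carry the normal form:
  the word b1b2b3b4 carries sign +1 and contributes +[[[b1, b2], b3], b4]
  the word b1b3b2b4 carries sign -1 and contributes -[[[b1, b3], b2], b4]
  the word b1b4b2b3 carries sign -1 and contributes -[[[b1, b4], b2], b3]
  the word b1b4b3b2 carries sign +1 and contributes +[[[b1, b4], b3], b2]


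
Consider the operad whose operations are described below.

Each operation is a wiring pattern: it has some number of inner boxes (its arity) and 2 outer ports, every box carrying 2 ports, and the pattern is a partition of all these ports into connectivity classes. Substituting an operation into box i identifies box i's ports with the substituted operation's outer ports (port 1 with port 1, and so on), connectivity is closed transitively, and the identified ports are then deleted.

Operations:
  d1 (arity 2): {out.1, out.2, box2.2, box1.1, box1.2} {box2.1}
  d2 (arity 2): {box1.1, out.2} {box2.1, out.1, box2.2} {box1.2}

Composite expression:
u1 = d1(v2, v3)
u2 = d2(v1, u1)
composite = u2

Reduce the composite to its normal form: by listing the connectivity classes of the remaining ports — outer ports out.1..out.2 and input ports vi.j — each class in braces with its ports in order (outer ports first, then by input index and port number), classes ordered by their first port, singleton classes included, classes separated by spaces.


Reachability decides: close wires over d2-identified ports.
the subtree at d1 composes to {out.1, out.2, v2.1, v2.2, v3.2} {v3.1} on (v2, v3); out.j = own outer ports
the subtree at d2 composes to {out.1, v2.1, v2.2, v3.2} {out.2, v1.1} {v1.2} {v3.1} on (v1, v2, v3); out.j = own outer ports

{out.1, v2.1, v2.2, v3.2} {out.2, v1.1} {v1.2} {v3.1}


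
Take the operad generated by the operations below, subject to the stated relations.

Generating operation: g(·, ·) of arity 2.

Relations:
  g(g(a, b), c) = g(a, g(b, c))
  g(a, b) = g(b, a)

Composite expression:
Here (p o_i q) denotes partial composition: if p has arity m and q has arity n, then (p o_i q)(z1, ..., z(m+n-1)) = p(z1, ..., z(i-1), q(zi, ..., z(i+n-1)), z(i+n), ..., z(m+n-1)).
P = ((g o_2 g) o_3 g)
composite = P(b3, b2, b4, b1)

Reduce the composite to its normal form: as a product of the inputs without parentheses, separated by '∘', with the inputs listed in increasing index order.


b1 ∘ b2 ∘ b3 ∘ b4

Shape and order are irrelevant to g; the b-input set decides.
g(b4, b1) reduces to b4 ∘ b1
g(b2, g(b4, b1)) reduces to b2 ∘ b4 ∘ b1
g(b3, g(b2, g(b4, b1))) reduces to b3 ∘ b2 ∘ b4 ∘ b1
rearranged into index order: b1 ∘ b2 ∘ b3 ∘ b4


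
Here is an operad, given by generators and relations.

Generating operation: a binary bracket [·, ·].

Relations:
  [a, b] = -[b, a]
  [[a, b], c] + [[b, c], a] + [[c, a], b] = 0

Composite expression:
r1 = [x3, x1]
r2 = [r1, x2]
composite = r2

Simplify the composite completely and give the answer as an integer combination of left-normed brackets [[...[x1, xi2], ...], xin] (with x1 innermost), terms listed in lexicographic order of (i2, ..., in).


A multilinear Lie element is pinned by x1-initial words (x1 innermost).
Composite bracket: [[x3, x1], x2]
Expanding via [a, b] = ab - ba: 4 signed words (2^2 = 4).
Only words starting with x1 matter:
  from x1x3x2, sign -1: term -[[x1, x3], x2]

-[[x1, x3], x2]


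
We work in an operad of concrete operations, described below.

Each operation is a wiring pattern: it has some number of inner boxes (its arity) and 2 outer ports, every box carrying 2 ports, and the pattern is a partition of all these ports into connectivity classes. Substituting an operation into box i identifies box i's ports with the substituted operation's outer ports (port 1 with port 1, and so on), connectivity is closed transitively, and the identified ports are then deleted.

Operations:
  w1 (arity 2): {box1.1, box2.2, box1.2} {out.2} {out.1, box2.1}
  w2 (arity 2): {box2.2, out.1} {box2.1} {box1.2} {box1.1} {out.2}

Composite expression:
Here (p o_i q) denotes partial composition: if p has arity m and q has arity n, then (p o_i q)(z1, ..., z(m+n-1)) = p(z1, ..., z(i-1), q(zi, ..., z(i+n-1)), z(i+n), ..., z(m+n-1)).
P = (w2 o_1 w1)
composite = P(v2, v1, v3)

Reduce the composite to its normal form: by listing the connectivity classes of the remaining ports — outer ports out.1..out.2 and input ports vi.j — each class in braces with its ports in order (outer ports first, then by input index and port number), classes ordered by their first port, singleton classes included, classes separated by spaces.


{out.1, v3.2} {out.2} {v1.1} {v1.2, v2.1, v2.2} {v3.1}

Treat the ports identified at w2 as solder joints: merge, then drop.
stage w1: inputs (v2, v1), connectivity {out.1, v1.1} {out.2} {v1.2, v2.1, v2.2}, out.j its boundary
stage w2: inputs (v2, v1, v3), connectivity {out.1, v3.2} {out.2} {v1.1} {v1.2, v2.1, v2.2} {v3.1}, out.j its boundary


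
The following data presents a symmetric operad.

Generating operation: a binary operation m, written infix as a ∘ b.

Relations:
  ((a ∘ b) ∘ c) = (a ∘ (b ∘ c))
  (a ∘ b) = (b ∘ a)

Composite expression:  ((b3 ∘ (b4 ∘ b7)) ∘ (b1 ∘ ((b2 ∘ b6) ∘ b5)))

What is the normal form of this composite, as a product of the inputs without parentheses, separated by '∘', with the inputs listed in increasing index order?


Any arrangement under m is one operation, so sort the b-inputs.
(b4 ∘ b7) spells out as b4 ∘ b7
(b3 ∘ (b4 ∘ b7)) spells out as b3 ∘ b4 ∘ b7
(b2 ∘ b6) spells out as b2 ∘ b6
((b2 ∘ b6) ∘ b5) spells out as b2 ∘ b6 ∘ b5
(b1 ∘ ((b2 ∘ b6) ∘ b5)) spells out as b1 ∘ b2 ∘ b6 ∘ b5
((b3 ∘ (b4 ∘ b7)) ∘ (b1 ∘ ((b2 ∘ b6) ∘ b5))) spells out as b3 ∘ b4 ∘ b7 ∘ b1 ∘ b2 ∘ b6 ∘ b5
putting the inputs in ascending order: b1 ∘ b2 ∘ b3 ∘ b4 ∘ b5 ∘ b6 ∘ b7

b1 ∘ b2 ∘ b3 ∘ b4 ∘ b5 ∘ b6 ∘ b7


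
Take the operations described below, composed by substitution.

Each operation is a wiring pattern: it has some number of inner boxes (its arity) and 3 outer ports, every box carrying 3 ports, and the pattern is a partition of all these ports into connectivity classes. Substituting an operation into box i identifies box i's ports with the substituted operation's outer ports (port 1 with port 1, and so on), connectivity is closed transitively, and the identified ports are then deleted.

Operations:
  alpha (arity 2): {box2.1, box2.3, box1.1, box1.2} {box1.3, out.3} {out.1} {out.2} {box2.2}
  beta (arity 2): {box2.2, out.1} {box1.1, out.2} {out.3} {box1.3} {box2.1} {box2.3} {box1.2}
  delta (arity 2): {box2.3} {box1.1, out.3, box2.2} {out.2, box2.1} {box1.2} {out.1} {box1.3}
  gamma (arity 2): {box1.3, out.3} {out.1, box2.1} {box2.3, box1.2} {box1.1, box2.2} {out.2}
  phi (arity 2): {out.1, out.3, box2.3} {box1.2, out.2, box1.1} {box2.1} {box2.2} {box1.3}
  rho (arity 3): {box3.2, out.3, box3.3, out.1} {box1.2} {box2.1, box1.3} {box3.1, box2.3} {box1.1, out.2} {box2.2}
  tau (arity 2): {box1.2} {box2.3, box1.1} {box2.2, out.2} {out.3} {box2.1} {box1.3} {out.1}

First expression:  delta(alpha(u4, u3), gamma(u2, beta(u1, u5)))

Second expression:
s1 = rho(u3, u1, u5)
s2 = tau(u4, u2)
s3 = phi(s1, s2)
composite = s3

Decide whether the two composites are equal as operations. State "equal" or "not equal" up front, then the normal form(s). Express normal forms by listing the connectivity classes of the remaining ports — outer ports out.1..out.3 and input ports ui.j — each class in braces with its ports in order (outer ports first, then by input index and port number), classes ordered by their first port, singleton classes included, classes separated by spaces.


not equal; first: {out.1} {out.2, u5.2} {out.3} {u1.1, u2.1} {u1.2} {u1.3} {u2.2} {u2.3} {u3.1, u3.3, u4.1, u4.2} {u3.2} {u4.3} {u5.1} {u5.3}; second: {out.1, out.3} {out.2, u3.1, u5.2, u5.3} {u1.1, u3.3} {u1.2} {u1.3, u5.1} {u2.1} {u2.2} {u2.3, u4.1} {u3.2} {u4.2} {u4.3}

Reducing the first expression gives {out.1} {out.2, u5.2} {out.3} {u1.1, u2.1} {u1.2} {u1.3} {u2.2} {u2.3} {u3.1, u3.3, u4.1, u4.2} {u3.2} {u4.3} {u5.1} {u5.3}
Reducing the second expression gives {out.1, out.3} {out.2, u3.1, u5.2, u5.3} {u1.1, u3.3} {u1.2} {u1.3, u5.1} {u2.1} {u2.2} {u2.3, u4.1} {u3.2} {u4.2} {u4.3}
Distinct normal forms: not equal.


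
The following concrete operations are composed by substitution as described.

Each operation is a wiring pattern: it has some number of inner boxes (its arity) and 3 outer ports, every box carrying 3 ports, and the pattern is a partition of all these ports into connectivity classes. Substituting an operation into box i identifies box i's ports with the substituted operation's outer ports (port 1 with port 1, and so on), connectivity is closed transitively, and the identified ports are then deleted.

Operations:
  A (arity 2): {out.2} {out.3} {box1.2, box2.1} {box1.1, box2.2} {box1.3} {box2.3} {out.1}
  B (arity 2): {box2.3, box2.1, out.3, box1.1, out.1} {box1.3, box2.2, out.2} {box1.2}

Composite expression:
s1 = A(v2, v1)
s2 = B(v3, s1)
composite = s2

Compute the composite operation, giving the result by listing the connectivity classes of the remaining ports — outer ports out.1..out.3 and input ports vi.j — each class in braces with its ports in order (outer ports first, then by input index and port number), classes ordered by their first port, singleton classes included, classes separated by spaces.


{out.1, out.3, v3.1} {out.2, v3.3} {v1.1, v2.2} {v1.2, v2.1} {v1.3} {v2.3} {v3.2}

Treat the ports identified at B as solder joints: merge, then drop.
composing A on (v2, v1), with out.j its own outer ports: {out.1} {out.2} {out.3} {v1.1, v2.2} {v1.2, v2.1} {v1.3} {v2.3}
composing B on (v3, v2, v1), with out.j its own outer ports: {out.1, out.3, v3.1} {out.2, v3.3} {v1.1, v2.2} {v1.2, v2.1} {v1.3} {v2.3} {v3.2}


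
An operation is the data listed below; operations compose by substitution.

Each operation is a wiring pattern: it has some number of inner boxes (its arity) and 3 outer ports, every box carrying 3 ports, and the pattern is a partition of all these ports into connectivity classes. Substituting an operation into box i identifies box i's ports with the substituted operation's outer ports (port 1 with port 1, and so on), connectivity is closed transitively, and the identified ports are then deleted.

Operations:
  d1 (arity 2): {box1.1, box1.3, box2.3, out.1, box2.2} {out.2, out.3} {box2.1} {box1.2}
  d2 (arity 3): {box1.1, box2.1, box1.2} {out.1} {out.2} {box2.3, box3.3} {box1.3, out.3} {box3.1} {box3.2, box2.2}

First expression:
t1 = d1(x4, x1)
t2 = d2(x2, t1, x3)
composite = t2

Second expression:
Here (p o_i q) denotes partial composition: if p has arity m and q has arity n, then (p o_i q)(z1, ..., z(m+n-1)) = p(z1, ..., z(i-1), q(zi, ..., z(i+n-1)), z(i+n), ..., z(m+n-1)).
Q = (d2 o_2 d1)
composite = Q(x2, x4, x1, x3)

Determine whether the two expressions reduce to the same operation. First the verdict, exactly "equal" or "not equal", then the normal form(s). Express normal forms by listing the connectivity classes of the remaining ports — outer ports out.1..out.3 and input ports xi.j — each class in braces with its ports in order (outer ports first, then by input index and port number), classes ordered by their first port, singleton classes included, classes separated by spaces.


equal; the common form is {out.1} {out.2} {out.3, x2.3} {x1.1} {x1.2, x1.3, x2.1, x2.2, x4.1, x4.3} {x3.1} {x3.2, x3.3} {x4.2}

Normal form of the first expression: {out.1} {out.2} {out.3, x2.3} {x1.1} {x1.2, x1.3, x2.1, x2.2, x4.1, x4.3} {x3.1} {x3.2, x3.3} {x4.2}
Normal form of the second expression: {out.1} {out.2} {out.3, x2.3} {x1.1} {x1.2, x1.3, x2.1, x2.2, x4.1, x4.3} {x3.1} {x3.2, x3.3} {x4.2}
The forms coincide; equal.


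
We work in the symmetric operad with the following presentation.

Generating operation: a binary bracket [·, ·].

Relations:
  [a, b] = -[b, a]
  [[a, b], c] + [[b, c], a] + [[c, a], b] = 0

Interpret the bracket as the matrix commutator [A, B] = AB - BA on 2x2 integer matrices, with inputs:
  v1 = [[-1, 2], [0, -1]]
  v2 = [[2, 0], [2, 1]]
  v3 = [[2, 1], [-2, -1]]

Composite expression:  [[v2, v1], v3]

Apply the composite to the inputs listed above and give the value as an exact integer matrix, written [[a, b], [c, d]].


[v2, v1] = [[-4, 2], [0, 4]]
[[v2, v1], v3] = [[-4, -14], [-16, 4]]

[[-4, -14], [-16, 4]]


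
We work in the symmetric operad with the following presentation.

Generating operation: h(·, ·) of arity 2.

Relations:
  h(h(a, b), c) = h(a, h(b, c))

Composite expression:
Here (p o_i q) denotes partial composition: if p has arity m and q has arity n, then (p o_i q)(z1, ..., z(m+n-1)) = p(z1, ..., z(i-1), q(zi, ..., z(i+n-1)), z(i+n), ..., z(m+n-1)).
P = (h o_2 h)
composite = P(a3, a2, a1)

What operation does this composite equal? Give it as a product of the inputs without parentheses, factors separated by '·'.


a3 · a2 · a1

All parenthesizations of h agree; list the a-inputs left to right.
h(a2, a1) reduces to a2 · a1
h(a3, h(a2, a1)) reduces to a3 · a2 · a1


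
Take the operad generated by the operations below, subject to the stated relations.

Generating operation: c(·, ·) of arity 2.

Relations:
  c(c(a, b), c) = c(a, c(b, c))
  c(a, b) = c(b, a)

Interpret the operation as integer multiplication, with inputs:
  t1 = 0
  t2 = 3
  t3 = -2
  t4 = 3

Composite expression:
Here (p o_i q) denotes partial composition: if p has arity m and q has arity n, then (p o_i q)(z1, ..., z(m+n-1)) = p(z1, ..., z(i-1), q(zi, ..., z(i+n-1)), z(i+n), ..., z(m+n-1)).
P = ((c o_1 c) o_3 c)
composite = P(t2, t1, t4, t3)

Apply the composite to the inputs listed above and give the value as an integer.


0

c(t2, t1) = 0
c(t4, t3) = -6
c(c(t2, t1), c(t4, t3)) = 0


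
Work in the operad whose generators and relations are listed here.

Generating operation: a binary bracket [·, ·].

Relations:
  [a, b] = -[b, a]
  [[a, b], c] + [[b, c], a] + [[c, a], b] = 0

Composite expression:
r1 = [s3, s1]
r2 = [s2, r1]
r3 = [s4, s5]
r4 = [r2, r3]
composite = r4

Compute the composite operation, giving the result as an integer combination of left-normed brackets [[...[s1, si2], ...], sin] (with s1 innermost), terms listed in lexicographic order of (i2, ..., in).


[[[[s1, s3], s2], s4], s5] - [[[[s1, s3], s2], s5], s4]


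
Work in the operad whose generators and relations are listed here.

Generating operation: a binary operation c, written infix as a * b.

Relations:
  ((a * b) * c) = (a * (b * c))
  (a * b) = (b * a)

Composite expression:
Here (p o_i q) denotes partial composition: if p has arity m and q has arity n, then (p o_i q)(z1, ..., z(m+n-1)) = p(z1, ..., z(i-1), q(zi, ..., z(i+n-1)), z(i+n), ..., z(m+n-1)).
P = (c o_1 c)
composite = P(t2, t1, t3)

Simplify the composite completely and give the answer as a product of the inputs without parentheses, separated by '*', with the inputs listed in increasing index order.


t1 * t2 * t3

With c associative and commutative, the t-input set is all that matters.
(t2 * t1) unparenthesizes to t2 * t1
((t2 * t1) * t3) unparenthesizes to t2 * t1 * t3
the factors in increasing index order: t1 * t2 * t3


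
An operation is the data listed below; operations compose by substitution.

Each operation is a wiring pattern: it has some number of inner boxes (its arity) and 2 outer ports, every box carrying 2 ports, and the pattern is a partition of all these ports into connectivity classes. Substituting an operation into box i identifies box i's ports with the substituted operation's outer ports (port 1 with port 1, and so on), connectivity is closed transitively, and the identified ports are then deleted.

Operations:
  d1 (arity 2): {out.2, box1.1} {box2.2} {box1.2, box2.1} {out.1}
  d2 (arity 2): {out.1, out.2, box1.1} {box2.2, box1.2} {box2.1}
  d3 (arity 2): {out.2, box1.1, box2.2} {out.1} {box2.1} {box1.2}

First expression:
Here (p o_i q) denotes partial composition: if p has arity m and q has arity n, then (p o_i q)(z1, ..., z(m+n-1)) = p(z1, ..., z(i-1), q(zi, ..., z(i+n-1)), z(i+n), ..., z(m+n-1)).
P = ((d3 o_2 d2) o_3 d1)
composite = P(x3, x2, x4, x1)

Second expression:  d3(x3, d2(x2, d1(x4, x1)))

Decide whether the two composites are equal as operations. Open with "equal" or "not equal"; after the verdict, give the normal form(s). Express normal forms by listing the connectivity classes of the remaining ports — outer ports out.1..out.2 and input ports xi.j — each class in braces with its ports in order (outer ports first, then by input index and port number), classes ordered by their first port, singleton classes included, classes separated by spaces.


equal — both sides give {out.1} {out.2, x2.1, x3.1} {x1.1, x4.2} {x1.2} {x2.2, x4.1} {x3.2}

In normal form, the first expression is {out.1} {out.2, x2.1, x3.1} {x1.1, x4.2} {x1.2} {x2.2, x4.1} {x3.2}
In normal form, the second expression is {out.1} {out.2, x2.1, x3.1} {x1.1, x4.2} {x1.2} {x2.2, x4.1} {x3.2}
Identical normal forms: equal.


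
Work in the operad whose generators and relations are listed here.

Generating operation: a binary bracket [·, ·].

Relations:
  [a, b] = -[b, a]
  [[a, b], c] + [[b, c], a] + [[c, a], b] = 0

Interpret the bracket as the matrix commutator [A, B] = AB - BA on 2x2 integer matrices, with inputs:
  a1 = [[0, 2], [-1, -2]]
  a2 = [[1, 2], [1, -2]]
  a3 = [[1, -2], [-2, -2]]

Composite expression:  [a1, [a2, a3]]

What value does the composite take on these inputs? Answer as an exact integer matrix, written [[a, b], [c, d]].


[a2, a3] = [[-2, -12], [9, 2]]
[a1, [a2, a3]] = [[6, -16], [-14, -6]]

[[6, -16], [-14, -6]]


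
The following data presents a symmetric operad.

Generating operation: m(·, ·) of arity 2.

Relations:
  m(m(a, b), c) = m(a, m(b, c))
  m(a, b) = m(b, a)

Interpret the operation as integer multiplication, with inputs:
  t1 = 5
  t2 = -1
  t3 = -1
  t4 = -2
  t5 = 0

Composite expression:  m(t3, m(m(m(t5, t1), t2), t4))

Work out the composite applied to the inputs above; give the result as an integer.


m(t5, t1) = 0
m(m(t5, t1), t2) = 0
m(m(m(t5, t1), t2), t4) = 0
m(t3, m(m(m(t5, t1), t2), t4)) = 0

0


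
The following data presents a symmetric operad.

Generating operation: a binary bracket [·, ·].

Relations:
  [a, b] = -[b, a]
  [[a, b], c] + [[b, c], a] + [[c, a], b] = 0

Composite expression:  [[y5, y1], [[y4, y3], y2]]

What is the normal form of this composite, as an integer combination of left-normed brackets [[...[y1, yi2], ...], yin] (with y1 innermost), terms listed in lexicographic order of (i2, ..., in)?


-[[[[y1, y5], y2], y3], y4] + [[[[y1, y5], y2], y4], y3] + [[[[y1, y5], y3], y4], y2] - [[[[y1, y5], y4], y3], y2]

Skip Jacobi rewriting: expand, keep y1-initial words, read off terms.
Composite bracket: [[y5, y1], [[y4, y3], y2]]
The bracket unfolds into 16 signed words via [a, b] = ab - ba (2^4 = 16).
Keep just the words that open with y1:
  from y1y5y2y3y4, sign -1: term -[[[[y1, y5], y2], y3], y4]
  from y1y5y2y4y3, sign +1: term +[[[[y1, y5], y2], y4], y3]
  from y1y5y3y4y2, sign +1: term +[[[[y1, y5], y3], y4], y2]
  from y1y5y4y3y2, sign -1: term -[[[[y1, y5], y4], y3], y2]


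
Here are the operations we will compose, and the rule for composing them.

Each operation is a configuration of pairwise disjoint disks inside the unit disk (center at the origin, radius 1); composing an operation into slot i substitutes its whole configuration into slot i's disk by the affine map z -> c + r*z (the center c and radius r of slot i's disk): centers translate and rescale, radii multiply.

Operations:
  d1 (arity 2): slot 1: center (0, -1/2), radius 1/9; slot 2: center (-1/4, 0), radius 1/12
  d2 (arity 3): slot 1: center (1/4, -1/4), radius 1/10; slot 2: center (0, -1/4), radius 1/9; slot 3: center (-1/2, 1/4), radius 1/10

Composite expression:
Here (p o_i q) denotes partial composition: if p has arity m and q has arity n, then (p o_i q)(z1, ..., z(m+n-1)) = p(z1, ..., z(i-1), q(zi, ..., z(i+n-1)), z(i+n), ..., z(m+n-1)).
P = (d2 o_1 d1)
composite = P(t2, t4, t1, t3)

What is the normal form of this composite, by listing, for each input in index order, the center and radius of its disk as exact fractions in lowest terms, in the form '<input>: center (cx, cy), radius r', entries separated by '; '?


Affine substitution under d2: radii multiply and t-centers shift.
input t2: composing its 2 substitution steps yields center (1/4, -3/10), radius 1/90
input t4: composing its 2 substitution steps yields center (9/40, -1/4), radius 1/120
input t1: composing its 1 substitution step yields center (0, -1/4), radius 1/9
input t3: composing its 1 substitution step yields center (-1/2, 1/4), radius 1/10

t1: center (0, -1/4), radius 1/9; t2: center (1/4, -3/10), radius 1/90; t3: center (-1/2, 1/4), radius 1/10; t4: center (9/40, -1/4), radius 1/120


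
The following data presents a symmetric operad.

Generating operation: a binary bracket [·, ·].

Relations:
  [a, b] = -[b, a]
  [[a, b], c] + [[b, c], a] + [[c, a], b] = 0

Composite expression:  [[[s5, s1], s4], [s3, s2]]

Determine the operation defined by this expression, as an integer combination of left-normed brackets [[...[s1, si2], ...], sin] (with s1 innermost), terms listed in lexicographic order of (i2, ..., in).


[[[[s1, s5], s4], s2], s3] - [[[[s1, s5], s4], s3], s2]

Skip Jacobi rewriting: expand, keep s1-initial words, read off terms.
Composite bracket: [[[s5, s1], s4], [s3, s2]]
Full expansion: 16 signed words from ab - ba (2^4 = 16).
Keep just the words that open with s1:
  word s1s5s4s2s3 has sign +1, contributing +[[[[s1, s5], s4], s2], s3]
  word s1s5s4s3s2 has sign -1, contributing -[[[[s1, s5], s4], s3], s2]


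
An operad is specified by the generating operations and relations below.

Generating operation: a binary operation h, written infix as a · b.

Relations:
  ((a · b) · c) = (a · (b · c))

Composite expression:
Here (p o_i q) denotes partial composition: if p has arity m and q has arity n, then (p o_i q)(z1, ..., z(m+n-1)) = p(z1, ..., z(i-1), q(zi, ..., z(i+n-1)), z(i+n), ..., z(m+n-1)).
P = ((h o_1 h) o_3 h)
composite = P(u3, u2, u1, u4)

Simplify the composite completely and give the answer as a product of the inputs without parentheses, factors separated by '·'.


u3 · u2 · u1 · u4

All parenthesizations of h agree; list the u-inputs left to right.
(u3 · u2) reduces to u3 · u2
(u1 · u4) reduces to u1 · u4
((u3 · u2) · (u1 · u4)) reduces to u3 · u2 · u1 · u4


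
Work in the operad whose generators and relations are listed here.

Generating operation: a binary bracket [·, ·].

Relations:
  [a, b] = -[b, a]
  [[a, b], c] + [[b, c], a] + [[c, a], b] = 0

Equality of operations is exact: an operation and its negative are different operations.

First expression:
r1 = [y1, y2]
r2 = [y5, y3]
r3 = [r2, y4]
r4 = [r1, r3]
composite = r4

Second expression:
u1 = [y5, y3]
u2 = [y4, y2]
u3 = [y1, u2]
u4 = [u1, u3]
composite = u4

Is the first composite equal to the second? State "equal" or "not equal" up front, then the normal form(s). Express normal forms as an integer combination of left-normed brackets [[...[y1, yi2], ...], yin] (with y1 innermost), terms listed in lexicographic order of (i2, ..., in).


The first composite normalizes to -[[[[y1, y2], y3], y5], y4] + [[[[y1, y2], y4], y3], y5] - [[[[y1, y2], y4], y5], y3] + [[[[y1, y2], y5], y3], y4]
The second composite normalizes to -[[[[y1, y2], y4], y3], y5] + [[[[y1, y2], y4], y5], y3] + [[[[y1, y4], y2], y3], y5] - [[[[y1, y4], y2], y5], y3]
Distinct normal forms: not equal.

not equal — first -[[[[y1, y2], y3], y5], y4] + [[[[y1, y2], y4], y3], y5] - [[[[y1, y2], y4], y5], y3] + [[[[y1, y2], y5], y3], y4], second -[[[[y1, y2], y4], y3], y5] + [[[[y1, y2], y4], y5], y3] + [[[[y1, y4], y2], y3], y5] - [[[[y1, y4], y2], y5], y3]


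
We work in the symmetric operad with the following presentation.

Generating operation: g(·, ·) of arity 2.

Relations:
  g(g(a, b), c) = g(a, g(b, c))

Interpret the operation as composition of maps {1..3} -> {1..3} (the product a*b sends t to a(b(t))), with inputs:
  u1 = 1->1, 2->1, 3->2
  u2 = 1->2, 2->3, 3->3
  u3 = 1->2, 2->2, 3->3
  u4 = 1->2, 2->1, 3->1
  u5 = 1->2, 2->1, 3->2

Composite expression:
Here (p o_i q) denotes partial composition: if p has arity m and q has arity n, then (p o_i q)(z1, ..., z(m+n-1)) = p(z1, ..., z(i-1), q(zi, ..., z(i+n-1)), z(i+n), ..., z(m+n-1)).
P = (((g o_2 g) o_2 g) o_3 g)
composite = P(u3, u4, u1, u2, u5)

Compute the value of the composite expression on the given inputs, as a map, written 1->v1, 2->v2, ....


1->2, 2->2, 3->2

g(u1, u2) = 1->1, 2->2, 3->2
g(u4, g(u1, u2)) = 1->2, 2->1, 3->1
g(g(u4, g(u1, u2)), u5) = 1->1, 2->2, 3->1
g(u3, g(g(u4, g(u1, u2)), u5)) = 1->2, 2->2, 3->2


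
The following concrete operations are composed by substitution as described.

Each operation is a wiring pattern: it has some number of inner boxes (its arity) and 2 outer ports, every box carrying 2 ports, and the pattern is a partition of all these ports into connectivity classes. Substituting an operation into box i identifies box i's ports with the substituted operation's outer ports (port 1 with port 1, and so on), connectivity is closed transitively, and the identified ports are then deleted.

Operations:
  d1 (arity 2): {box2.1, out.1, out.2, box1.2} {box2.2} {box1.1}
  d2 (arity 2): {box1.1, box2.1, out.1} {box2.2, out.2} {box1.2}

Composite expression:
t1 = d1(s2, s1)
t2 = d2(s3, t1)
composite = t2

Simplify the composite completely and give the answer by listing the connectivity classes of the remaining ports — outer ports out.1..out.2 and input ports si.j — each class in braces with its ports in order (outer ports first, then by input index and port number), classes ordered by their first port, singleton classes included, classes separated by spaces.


{out.1, out.2, s1.1, s2.2, s3.1} {s1.2} {s2.1} {s3.2}


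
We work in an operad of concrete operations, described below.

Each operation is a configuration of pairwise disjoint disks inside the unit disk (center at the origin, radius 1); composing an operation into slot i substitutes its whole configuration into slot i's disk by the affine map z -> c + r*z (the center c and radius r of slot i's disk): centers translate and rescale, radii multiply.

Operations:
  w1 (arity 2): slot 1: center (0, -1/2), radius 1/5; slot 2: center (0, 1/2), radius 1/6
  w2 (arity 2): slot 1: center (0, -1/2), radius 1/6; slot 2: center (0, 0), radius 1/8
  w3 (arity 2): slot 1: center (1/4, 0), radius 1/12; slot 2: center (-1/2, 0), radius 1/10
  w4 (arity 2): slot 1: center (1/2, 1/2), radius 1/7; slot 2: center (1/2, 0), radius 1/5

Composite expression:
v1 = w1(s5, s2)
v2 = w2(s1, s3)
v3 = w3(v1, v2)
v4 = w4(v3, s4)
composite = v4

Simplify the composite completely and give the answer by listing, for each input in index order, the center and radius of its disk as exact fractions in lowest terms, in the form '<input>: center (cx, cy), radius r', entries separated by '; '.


s1: center (3/7, 69/140), radius 1/420; s2: center (15/28, 85/168), radius 1/504; s3: center (3/7, 1/2), radius 1/560; s4: center (1/2, 0), radius 1/5; s5: center (15/28, 83/168), radius 1/420

Nesting under w4 composes maps z -> c + r*z down each s-path.
s5 passes through 3 substitutions, ending at center (15/28, 83/168), radius 1/420
s2 passes through 3 substitutions, ending at center (15/28, 85/168), radius 1/504
s1 passes through 3 substitutions, ending at center (3/7, 69/140), radius 1/420
s3 passes through 3 substitutions, ending at center (3/7, 1/2), radius 1/560
s4 passes through 1 substitution, ending at center (1/2, 0), radius 1/5


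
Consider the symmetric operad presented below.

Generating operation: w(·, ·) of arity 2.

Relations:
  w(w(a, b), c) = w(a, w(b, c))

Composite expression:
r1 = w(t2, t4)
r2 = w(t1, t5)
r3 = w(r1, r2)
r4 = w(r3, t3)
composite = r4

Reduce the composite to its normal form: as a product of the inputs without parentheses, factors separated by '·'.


t2 · t4 · t1 · t5 · t3

Every regrouping of w is equal, so read the t-inputs in written order.
w(t2, t4) linearizes to t2 · t4
w(t1, t5) linearizes to t1 · t5
w(w(t2, t4), w(t1, t5)) linearizes to t2 · t4 · t1 · t5
w(w(w(t2, t4), w(t1, t5)), t3) linearizes to t2 · t4 · t1 · t5 · t3


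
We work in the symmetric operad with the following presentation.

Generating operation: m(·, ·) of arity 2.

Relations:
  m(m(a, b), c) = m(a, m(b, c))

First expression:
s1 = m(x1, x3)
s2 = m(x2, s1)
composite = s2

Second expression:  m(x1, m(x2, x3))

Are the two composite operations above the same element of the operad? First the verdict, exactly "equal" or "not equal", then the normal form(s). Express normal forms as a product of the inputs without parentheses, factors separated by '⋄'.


not equal — first x2 ⋄ x1 ⋄ x3, second x1 ⋄ x2 ⋄ x3

Reducing the first expression gives x2 ⋄ x1 ⋄ x3
Reducing the second expression gives x1 ⋄ x2 ⋄ x3
Different reductions; not equal.


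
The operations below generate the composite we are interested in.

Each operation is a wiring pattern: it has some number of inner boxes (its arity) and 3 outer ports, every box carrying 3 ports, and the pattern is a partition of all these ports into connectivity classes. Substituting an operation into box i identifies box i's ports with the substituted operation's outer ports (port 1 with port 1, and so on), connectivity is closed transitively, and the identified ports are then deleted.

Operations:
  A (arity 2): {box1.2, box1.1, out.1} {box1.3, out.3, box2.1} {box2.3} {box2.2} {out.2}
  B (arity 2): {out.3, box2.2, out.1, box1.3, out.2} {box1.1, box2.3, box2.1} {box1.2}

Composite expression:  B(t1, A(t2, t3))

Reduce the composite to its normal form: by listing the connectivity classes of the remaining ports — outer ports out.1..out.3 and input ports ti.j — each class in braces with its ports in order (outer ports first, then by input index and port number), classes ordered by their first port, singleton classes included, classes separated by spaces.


{out.1, out.2, out.3, t1.3} {t1.1, t2.1, t2.2, t2.3, t3.1} {t1.2} {t3.2} {t3.3}

Connectivity passes through glued B-boundaries; trace each wire chain.
A over (t2, t3) gives {out.1, t2.1, t2.2} {out.2} {out.3, t2.3, t3.1} {t3.2} {t3.3}, out.j being that stage's outer ports
B over (t1, t2, t3) gives {out.1, out.2, out.3, t1.3} {t1.1, t2.1, t2.2, t2.3, t3.1} {t1.2} {t3.2} {t3.3}, out.j being that stage's outer ports
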